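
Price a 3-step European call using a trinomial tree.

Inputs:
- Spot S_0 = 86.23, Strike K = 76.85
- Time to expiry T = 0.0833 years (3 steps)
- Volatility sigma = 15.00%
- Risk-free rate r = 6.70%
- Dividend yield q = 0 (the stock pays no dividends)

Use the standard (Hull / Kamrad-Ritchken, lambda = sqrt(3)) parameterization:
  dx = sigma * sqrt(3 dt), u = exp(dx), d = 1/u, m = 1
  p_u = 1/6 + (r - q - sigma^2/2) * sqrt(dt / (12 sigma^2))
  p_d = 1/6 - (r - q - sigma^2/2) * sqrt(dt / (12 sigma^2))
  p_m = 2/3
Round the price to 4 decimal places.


dt = T/N = 0.027767; dx = sigma*sqrt(3*dt) = 0.043293
u = exp(dx) = 1.044243; d = 1/u = 0.957631
p_u = 0.184545, p_m = 0.666667, p_d = 0.148788
Discount per step: exp(-r*dt) = 0.998141
Stock lattice S(k, j) with j the centered position index:
  k=0: S(0,+0) = 86.2300
  k=1: S(1,-1) = 82.5765; S(1,+0) = 86.2300; S(1,+1) = 90.0451
  k=2: S(2,-2) = 79.0779; S(2,-1) = 82.5765; S(2,+0) = 86.2300; S(2,+1) = 90.0451; S(2,+2) = 94.0290
  k=3: S(3,-3) = 75.7274; S(3,-2) = 79.0779; S(3,-1) = 82.5765; S(3,+0) = 86.2300; S(3,+1) = 90.0451; S(3,+2) = 94.0290; S(3,+3) = 98.1892
Terminal payoffs V(N, j) = max(S_T - K, 0):
  V(3,-3) = 0.000000; V(3,-2) = 2.227859; V(3,-1) = 5.726533; V(3,+0) = 9.380000; V(3,+1) = 13.195109; V(3,+2) = 17.179011; V(3,+3) = 21.339175
Backward induction: V(k, j) = exp(-r*dt) * [p_u * V(k+1, j+1) + p_m * V(k+1, j) + p_d * V(k+1, j-1)]
  V(2,-2) = exp(-r*dt) * [p_u*5.726533 + p_m*2.227859 + p_d*0.000000] = 2.537317
  V(2,-1) = exp(-r*dt) * [p_u*9.380000 + p_m*5.726533 + p_d*2.227859] = 5.869270
  V(2,+0) = exp(-r*dt) * [p_u*13.195109 + p_m*9.380000 + p_d*5.726533] = 9.522733
  V(2,+1) = exp(-r*dt) * [p_u*17.179011 + p_m*13.195109 + p_d*9.380000] = 13.337837
  V(2,+2) = exp(-r*dt) * [p_u*21.339175 + p_m*17.179011 + p_d*13.195109] = 17.321735
  V(1,-1) = exp(-r*dt) * [p_u*9.522733 + p_m*5.869270 + p_d*2.537317] = 6.036502
  V(1,+0) = exp(-r*dt) * [p_u*13.337837 + p_m*9.522733 + p_d*5.869270] = 9.665201
  V(1,+1) = exp(-r*dt) * [p_u*17.321735 + p_m*13.337837 + p_d*9.522733] = 13.480300
  V(0,+0) = exp(-r*dt) * [p_u*13.480300 + p_m*9.665201 + p_d*6.036502] = 9.811080

Answer: Price = V(0,0) = 9.8111


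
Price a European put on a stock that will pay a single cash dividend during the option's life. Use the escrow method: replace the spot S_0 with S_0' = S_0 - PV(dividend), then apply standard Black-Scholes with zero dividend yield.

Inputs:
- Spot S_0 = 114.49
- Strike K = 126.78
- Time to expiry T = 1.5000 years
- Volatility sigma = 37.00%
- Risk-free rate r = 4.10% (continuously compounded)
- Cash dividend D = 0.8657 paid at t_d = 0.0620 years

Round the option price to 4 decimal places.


PV(D) = D * exp(-r * t_d) = 0.8657 * 0.99746123 = 0.86350219
S_0' = S_0 - PV(D) = 114.4900 - 0.86350219 = 113.62649781
d1 = (ln(S_0'/K) + (r + sigma^2/2)*T) / (sigma*sqrt(T)) = 0.12057323
d2 = d1 - sigma*sqrt(T) = -0.33258237
exp(-rT) = 0.94035295
N(-d1) = 0.45201454; N(-d2) = 0.63027523
P = K * exp(-rT) * N(-d2) - S_0' * N(-d1) = 126.7800 * 0.94035295 * 0.63027523 - 113.62649781 * 0.45201454 = 23.7793

Answer: Price = 23.7793


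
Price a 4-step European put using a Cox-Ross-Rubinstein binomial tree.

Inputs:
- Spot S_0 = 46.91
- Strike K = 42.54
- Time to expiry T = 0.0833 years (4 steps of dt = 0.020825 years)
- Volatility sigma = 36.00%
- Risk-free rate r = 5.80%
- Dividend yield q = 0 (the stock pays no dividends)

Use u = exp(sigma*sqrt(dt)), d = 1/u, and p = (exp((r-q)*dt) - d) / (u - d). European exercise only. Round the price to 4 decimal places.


Answer: Price = V(0,0) = 0.3436

Derivation:
dt = T/N = 0.020825
u = exp(sigma*sqrt(dt)) = 1.053324; d = 1/u = 0.949375
p = (exp((r-q)*dt) - d) / (u - d) = 0.498642
Discount per step: exp(-r*dt) = 0.998793
Stock lattice S(k, i) with i counting down-moves:
  k=0: S(0,0) = 46.9100
  k=1: S(1,0) = 49.4114; S(1,1) = 44.5352
  k=2: S(2,0) = 52.0463; S(2,1) = 46.9100; S(2,2) = 42.2806
  k=3: S(3,0) = 54.8216; S(3,1) = 49.4114; S(3,2) = 44.5352; S(3,3) = 40.1402
  k=4: S(4,0) = 57.7449; S(4,1) = 52.0463; S(4,2) = 46.9100; S(4,3) = 42.2806; S(4,4) = 38.1081
Terminal payoffs V(N, i) = max(K - S_T, 0):
  V(4,0) = 0.000000; V(4,1) = 0.000000; V(4,2) = 0.000000; V(4,3) = 0.259389; V(4,4) = 4.431919
Backward induction: V(k, i) = exp(-r*dt) * [p * V(k+1, i) + (1-p) * V(k+1, i+1)].
  V(3,0) = exp(-r*dt) * [p*0.000000 + (1-p)*0.000000] = 0.000000
  V(3,1) = exp(-r*dt) * [p*0.000000 + (1-p)*0.000000] = 0.000000
  V(3,2) = exp(-r*dt) * [p*0.000000 + (1-p)*0.259389] = 0.129890
  V(3,3) = exp(-r*dt) * [p*0.259389 + (1-p)*4.431919] = 2.348483
  V(2,0) = exp(-r*dt) * [p*0.000000 + (1-p)*0.000000] = 0.000000
  V(2,1) = exp(-r*dt) * [p*0.000000 + (1-p)*0.129890] = 0.065043
  V(2,2) = exp(-r*dt) * [p*0.129890 + (1-p)*2.348483] = 1.240700
  V(1,0) = exp(-r*dt) * [p*0.000000 + (1-p)*0.065043] = 0.032570
  V(1,1) = exp(-r*dt) * [p*0.065043 + (1-p)*1.240700] = 0.653678
  V(0,0) = exp(-r*dt) * [p*0.032570 + (1-p)*0.653678] = 0.343553


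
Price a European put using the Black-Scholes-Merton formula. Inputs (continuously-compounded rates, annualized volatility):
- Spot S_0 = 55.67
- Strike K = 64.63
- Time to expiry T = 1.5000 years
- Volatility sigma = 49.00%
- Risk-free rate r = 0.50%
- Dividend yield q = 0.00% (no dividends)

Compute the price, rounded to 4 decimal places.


d1 = (ln(S/K) + (r - q + 0.5*sigma^2) * T) / (sigma * sqrt(T)) = 0.06388286
d2 = d1 - sigma * sqrt(T) = -0.53624212
exp(-rT) = 0.99252805; exp(-qT) = 1.00000000
P = K * exp(-rT) * N(-d2) - S_0 * exp(-qT) * N(-d1)
N(-d1) = 0.47453175; N(-d2) = 0.70410439
P = 64.6300 * 0.99252805 * 0.70410439 - 55.6700 * 1.00000000 * 0.47453175 = 18.7491

Answer: Price = 18.7491


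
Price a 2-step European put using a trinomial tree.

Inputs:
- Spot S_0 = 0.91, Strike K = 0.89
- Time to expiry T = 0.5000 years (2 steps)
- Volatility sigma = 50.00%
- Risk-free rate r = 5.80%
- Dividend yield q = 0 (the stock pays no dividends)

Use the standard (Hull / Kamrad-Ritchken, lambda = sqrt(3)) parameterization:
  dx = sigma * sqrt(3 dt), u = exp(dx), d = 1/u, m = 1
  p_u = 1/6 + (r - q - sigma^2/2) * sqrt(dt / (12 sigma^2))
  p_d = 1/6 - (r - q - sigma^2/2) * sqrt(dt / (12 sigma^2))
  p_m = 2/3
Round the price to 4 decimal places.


dt = T/N = 0.250000; dx = sigma*sqrt(3*dt) = 0.433013
u = exp(dx) = 1.541896; d = 1/u = 0.648552
p_u = 0.147325, p_m = 0.666667, p_d = 0.186008
Discount per step: exp(-r*dt) = 0.985605
Stock lattice S(k, j) with j the centered position index:
  k=0: S(0,+0) = 0.9100
  k=1: S(1,-1) = 0.5902; S(1,+0) = 0.9100; S(1,+1) = 1.4031
  k=2: S(2,-2) = 0.3828; S(2,-1) = 0.5902; S(2,+0) = 0.9100; S(2,+1) = 1.4031; S(2,+2) = 2.1635
Terminal payoffs V(N, j) = max(K - S_T, 0):
  V(2,-2) = 0.507236; V(2,-1) = 0.299817; V(2,+0) = 0.000000; V(2,+1) = 0.000000; V(2,+2) = 0.000000
Backward induction: V(k, j) = exp(-r*dt) * [p_u * V(k+1, j+1) + p_m * V(k+1, j) + p_d * V(k+1, j-1)]
  V(1,-1) = exp(-r*dt) * [p_u*0.000000 + p_m*0.299817 + p_d*0.507236] = 0.289993
  V(1,+0) = exp(-r*dt) * [p_u*0.000000 + p_m*0.000000 + p_d*0.299817] = 0.054966
  V(1,+1) = exp(-r*dt) * [p_u*0.000000 + p_m*0.000000 + p_d*0.000000] = 0.000000
  V(0,+0) = exp(-r*dt) * [p_u*0.000000 + p_m*0.054966 + p_d*0.289993] = 0.089281

Answer: Price = V(0,0) = 0.0893


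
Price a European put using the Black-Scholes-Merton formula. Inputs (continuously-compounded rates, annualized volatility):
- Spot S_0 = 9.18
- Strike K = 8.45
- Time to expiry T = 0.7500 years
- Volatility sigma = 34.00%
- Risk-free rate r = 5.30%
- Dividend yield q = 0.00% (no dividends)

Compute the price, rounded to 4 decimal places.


Answer: Price = 0.5686

Derivation:
d1 = (ln(S/K) + (r - q + 0.5*sigma^2) * T) / (sigma * sqrt(T)) = 0.56363230
d2 = d1 - sigma * sqrt(T) = 0.26918366
exp(-rT) = 0.96102967; exp(-qT) = 1.00000000
P = K * exp(-rT) * N(-d2) - S_0 * exp(-qT) * N(-d1)
N(-d1) = 0.28650220; N(-d2) = 0.39389418
P = 8.4500 * 0.96102967 * 0.39389418 - 9.1800 * 1.00000000 * 0.28650220 = 0.5686


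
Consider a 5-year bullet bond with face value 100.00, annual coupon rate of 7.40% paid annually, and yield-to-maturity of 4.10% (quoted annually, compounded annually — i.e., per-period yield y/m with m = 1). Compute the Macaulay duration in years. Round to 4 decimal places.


Answer: Macaulay duration = 4.4039 years

Derivation:
Coupon per period c = face * coupon_rate / m = 7.400000
Periods per year m = 1; per-period yield y/m = 0.041000
Number of cashflows N = 5
Cashflows (t years, CF_t, discount factor 1/(1+y/m)^(m*t), PV):
  t = 1.0000: CF_t = 7.400000, DF = 0.960615, PV = 7.108549
  t = 2.0000: CF_t = 7.400000, DF = 0.922781, PV = 6.828578
  t = 3.0000: CF_t = 7.400000, DF = 0.886437, PV = 6.559633
  t = 4.0000: CF_t = 7.400000, DF = 0.851524, PV = 6.301280
  t = 5.0000: CF_t = 107.400000, DF = 0.817987, PV = 87.851794
Price P = sum_t PV_t = 114.649834
Macaulay numerator sum_t t * PV_t:
  t * PV_t at t = 1.0000: 7.108549
  t * PV_t at t = 2.0000: 13.657156
  t * PV_t at t = 3.0000: 19.678899
  t * PV_t at t = 4.0000: 25.205121
  t * PV_t at t = 5.0000: 439.258969
Macaulay duration D = (sum_t t * PV_t) / P = 504.908694 / 114.649834 = 4.403920


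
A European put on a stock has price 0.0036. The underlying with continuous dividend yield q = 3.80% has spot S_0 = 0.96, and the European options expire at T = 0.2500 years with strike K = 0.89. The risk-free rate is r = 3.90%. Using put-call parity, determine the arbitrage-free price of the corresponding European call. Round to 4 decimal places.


Answer: Call price = 0.0732

Derivation:
Put-call parity: C - P = S_0 * exp(-qT) - K * exp(-rT).
S_0 * exp(-qT) = 0.9600 * 0.99054498 = 0.95092318
K * exp(-rT) = 0.8900 * 0.99029738 = 0.88136467
C = P + S*exp(-qT) - K*exp(-rT)
C = 0.0036 + 0.95092318 - 0.88136467 = 0.0732


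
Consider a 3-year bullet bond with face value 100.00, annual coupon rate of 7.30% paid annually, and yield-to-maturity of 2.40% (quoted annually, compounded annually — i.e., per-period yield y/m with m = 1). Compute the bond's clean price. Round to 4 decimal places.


Coupon per period c = face * coupon_rate / m = 7.300000
Periods per year m = 1; per-period yield y/m = 0.024000
Number of cashflows N = 3
Cashflows (t years, CF_t, discount factor 1/(1+y/m)^(m*t), PV):
  t = 1.0000: CF_t = 7.300000, DF = 0.976562, PV = 7.128906
  t = 2.0000: CF_t = 7.300000, DF = 0.953674, PV = 6.961823
  t = 3.0000: CF_t = 107.300000, DF = 0.931323, PV = 99.930912
Price P = sum_t PV_t = 114.021641

Answer: Price = 114.0216


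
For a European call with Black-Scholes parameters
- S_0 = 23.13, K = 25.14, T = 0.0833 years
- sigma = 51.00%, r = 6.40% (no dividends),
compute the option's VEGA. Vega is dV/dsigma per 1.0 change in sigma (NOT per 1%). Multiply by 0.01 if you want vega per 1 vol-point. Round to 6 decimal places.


d1 = -0.4563023259; d2 = -0.6034971967
phi(d1) = 0.3594988001; exp(-qT) = 1.0000000000; exp(-rT) = 0.9946829856
Vega = S * exp(-qT) * phi(d1) * sqrt(T) = 23.1300 * 1.0000000000 * 0.3594988001 * 0.2886173938 = 2.399913

Answer: Vega = 2.399913


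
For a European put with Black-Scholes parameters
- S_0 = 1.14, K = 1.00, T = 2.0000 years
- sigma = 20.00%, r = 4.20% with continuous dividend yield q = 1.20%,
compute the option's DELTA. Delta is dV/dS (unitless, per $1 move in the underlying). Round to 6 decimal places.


d1 = 0.8168082550; d2 = 0.5339655425
phi(d1) = 0.2857818859; exp(-qT) = 0.9762857098; exp(-rT) = 0.9194312561
N(-d1) = 0.2070190070
Delta = -exp(-qT) * N(-d1) = -0.9762857098 * 0.2070190070 = -0.202110

Answer: Delta = -0.202110


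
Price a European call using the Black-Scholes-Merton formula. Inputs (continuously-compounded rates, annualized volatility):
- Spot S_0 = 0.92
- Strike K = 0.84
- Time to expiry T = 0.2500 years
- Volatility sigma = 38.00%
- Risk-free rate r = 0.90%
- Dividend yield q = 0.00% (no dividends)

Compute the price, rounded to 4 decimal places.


Answer: Price = 0.1153

Derivation:
d1 = (ln(S/K) + (r - q + 0.5*sigma^2) * T) / (sigma * sqrt(T)) = 0.58564094
d2 = d1 - sigma * sqrt(T) = 0.39564094
exp(-rT) = 0.99775253; exp(-qT) = 1.00000000
C = S_0 * exp(-qT) * N(d1) - K * exp(-rT) * N(d2)
N(d1) = 0.72094158; N(d2) = 0.65381503
C = 0.9200 * 1.00000000 * 0.72094158 - 0.8400 * 0.99775253 * 0.65381503 = 0.1153


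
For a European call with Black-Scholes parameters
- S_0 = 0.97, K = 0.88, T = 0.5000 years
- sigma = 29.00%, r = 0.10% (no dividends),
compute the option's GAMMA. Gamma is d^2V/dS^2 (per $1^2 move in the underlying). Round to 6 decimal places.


d1 = 0.5798234839; d2 = 0.3747625173
phi(d1) = 0.3372144606; exp(-qT) = 1.0000000000; exp(-rT) = 0.9995001250
Gamma = exp(-qT) * phi(d1) / (S * sigma * sqrt(T)) = 1.0000000000 * 0.3372144606 / (0.9700 * 0.2900 * 0.7071067812) = 1.695319

Answer: Gamma = 1.695319


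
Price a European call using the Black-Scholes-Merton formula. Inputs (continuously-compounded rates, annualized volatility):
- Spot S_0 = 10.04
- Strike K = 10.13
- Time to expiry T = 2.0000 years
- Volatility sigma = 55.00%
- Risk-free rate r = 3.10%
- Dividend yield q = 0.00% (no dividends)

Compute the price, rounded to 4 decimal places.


Answer: Price = 3.2262

Derivation:
d1 = (ln(S/K) + (r - q + 0.5*sigma^2) * T) / (sigma * sqrt(T)) = 0.45714556
d2 = d1 - sigma * sqrt(T) = -0.32067190
exp(-rT) = 0.93988289; exp(-qT) = 1.00000000
C = S_0 * exp(-qT) * N(d1) - K * exp(-rT) * N(d2)
N(d1) = 0.67621679; N(d2) = 0.37422952
C = 10.0400 * 1.00000000 * 0.67621679 - 10.1300 * 0.93988289 * 0.37422952 = 3.2262


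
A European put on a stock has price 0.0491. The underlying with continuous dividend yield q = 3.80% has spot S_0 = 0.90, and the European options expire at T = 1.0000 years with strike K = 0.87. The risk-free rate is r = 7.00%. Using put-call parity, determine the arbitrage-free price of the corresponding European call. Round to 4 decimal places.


Put-call parity: C - P = S_0 * exp(-qT) - K * exp(-rT).
S_0 * exp(-qT) = 0.9000 * 0.96271294 = 0.86644165
K * exp(-rT) = 0.8700 * 0.93239382 = 0.81118262
C = P + S*exp(-qT) - K*exp(-rT)
C = 0.0491 + 0.86644165 - 0.81118262 = 0.1044

Answer: Call price = 0.1044


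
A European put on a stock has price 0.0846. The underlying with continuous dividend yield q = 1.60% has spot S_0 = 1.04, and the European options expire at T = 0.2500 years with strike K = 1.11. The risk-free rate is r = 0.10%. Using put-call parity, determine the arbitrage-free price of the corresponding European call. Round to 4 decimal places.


Answer: Call price = 0.0107

Derivation:
Put-call parity: C - P = S_0 * exp(-qT) - K * exp(-rT).
S_0 * exp(-qT) = 1.0400 * 0.99600799 = 1.03584831
K * exp(-rT) = 1.1100 * 0.99975003 = 1.10972253
C = P + S*exp(-qT) - K*exp(-rT)
C = 0.0846 + 1.03584831 - 1.10972253 = 0.0107


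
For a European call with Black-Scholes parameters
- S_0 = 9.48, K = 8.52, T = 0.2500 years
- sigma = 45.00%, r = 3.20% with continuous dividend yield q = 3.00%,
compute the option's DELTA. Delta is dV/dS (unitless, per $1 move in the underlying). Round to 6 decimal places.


d1 = 0.5892465574; d2 = 0.3642465574
phi(d1) = 0.3353621501; exp(-qT) = 0.9925280548; exp(-rT) = 0.9920319148
N(d1) = 0.7221520552
Delta = exp(-qT) * N(d1) = 0.9925280548 * 0.7221520552 = 0.716756

Answer: Delta = 0.716756


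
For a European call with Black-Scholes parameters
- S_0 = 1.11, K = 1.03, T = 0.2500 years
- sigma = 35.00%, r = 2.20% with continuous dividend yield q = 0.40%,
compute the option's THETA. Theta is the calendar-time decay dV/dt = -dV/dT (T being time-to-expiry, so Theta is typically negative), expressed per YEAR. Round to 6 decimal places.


Answer: Theta = -0.145134

Derivation:
d1 = 0.5406497890; d2 = 0.3656497890
phi(d1) = 0.3446969581; exp(-qT) = 0.9990004998; exp(-rT) = 0.9945150973
Theta = -S*exp(-qT)*phi(d1)*sigma/(2*sqrt(T)) - r*K*exp(-rT)*N(d2) + q*S*exp(-qT)*N(d1)
N(d1) = 0.7056255034; N(d2) = 0.6426867911; sqrt(T) = 0.5000000000
Term 1 = -1.1100 * 0.9990004998 * 0.3446969581 * 0.3500 / (2 * 0.5000000000) = -0.1337809204
Term 2 = -0.0220 * 1.0300 * 0.9945150973 * 0.6426867911 = -0.0144834045
Term 3 = 0.0040 * 1.1100 * 0.9990004998 * 0.7056255034 = 0.0031298458
Theta = -0.1337809204 + (-0.0144834045) + (0.0031298458) = -0.145134


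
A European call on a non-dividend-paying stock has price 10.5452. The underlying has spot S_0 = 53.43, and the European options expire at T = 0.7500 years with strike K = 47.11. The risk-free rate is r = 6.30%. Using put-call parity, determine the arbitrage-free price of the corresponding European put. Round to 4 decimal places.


Answer: Put price = 2.0510

Derivation:
Put-call parity: C - P = S_0 * exp(-qT) - K * exp(-rT).
S_0 * exp(-qT) = 53.4300 * 1.00000000 = 53.43000000
K * exp(-rT) = 47.1100 * 0.95384891 = 44.93582194
P = C - S*exp(-qT) + K*exp(-rT)
P = 10.5452 - 53.43000000 + 44.93582194 = 2.0510


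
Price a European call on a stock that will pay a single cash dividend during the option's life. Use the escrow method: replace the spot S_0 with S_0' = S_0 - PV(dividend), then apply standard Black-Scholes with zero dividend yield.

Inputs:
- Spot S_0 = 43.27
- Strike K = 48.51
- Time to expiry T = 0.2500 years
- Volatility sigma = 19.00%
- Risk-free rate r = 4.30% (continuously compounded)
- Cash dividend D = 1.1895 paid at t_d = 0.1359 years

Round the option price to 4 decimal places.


PV(D) = D * exp(-r * t_d) = 1.1895 * 0.99417334 = 1.18256919
S_0' = S_0 - PV(D) = 43.2700 - 1.18256919 = 42.08743081
d1 = (ln(S_0'/K) + (r + sigma^2/2)*T) / (sigma*sqrt(T)) = -1.33429812
d2 = d1 - sigma*sqrt(T) = -1.42929812
exp(-rT) = 0.98930757
N(d1) = 0.09105309; N(d2) = 0.07645928
C = S_0' * N(d1) - K * exp(-rT) * N(d2) = 42.08743081 * 0.09105309 - 48.5100 * 0.98930757 * 0.07645928 = 0.1628

Answer: Price = 0.1628


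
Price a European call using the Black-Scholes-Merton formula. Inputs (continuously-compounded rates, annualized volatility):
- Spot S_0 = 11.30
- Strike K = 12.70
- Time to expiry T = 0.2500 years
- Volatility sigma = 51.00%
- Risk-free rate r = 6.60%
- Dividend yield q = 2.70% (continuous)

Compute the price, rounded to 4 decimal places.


Answer: Price = 0.6728

Derivation:
d1 = (ln(S/K) + (r - q + 0.5*sigma^2) * T) / (sigma * sqrt(T)) = -0.29230105
d2 = d1 - sigma * sqrt(T) = -0.54730105
exp(-rT) = 0.98363538; exp(-qT) = 0.99327273
C = S_0 * exp(-qT) * N(d1) - K * exp(-rT) * N(d2)
N(d1) = 0.38502823; N(d2) = 0.29208596
C = 11.3000 * 0.99327273 * 0.38502823 - 12.7000 * 0.98363538 * 0.29208596 = 0.6728


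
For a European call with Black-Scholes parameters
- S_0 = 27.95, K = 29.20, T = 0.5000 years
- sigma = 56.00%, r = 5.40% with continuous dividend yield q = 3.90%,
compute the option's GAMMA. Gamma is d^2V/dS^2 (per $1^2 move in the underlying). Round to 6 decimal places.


d1 = 0.1064410119; d2 = -0.2895387856
phi(d1) = 0.3966887235; exp(-qT) = 0.9806888952; exp(-rT) = 0.9733612415
Gamma = exp(-qT) * phi(d1) / (S * sigma * sqrt(T)) = 0.9806888952 * 0.3966887235 / (27.9500 * 0.5600 * 0.7071067812) = 0.035150

Answer: Gamma = 0.035150


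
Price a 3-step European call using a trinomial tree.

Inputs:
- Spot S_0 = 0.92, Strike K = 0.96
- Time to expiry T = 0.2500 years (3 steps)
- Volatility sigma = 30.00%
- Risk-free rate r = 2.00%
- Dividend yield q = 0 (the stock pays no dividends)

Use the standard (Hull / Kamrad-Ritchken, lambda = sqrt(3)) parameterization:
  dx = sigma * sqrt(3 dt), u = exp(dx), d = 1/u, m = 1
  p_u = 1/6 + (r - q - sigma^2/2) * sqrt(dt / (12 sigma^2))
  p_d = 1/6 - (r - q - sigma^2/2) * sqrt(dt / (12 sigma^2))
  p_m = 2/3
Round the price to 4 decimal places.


Answer: Price = V(0,0) = 0.0408

Derivation:
dt = T/N = 0.083333; dx = sigma*sqrt(3*dt) = 0.150000
u = exp(dx) = 1.161834; d = 1/u = 0.860708
p_u = 0.159722, p_m = 0.666667, p_d = 0.173611
Discount per step: exp(-r*dt) = 0.998335
Stock lattice S(k, j) with j the centered position index:
  k=0: S(0,+0) = 0.9200
  k=1: S(1,-1) = 0.7919; S(1,+0) = 0.9200; S(1,+1) = 1.0689
  k=2: S(2,-2) = 0.6816; S(2,-1) = 0.7919; S(2,+0) = 0.9200; S(2,+1) = 1.0689; S(2,+2) = 1.2419
  k=3: S(3,-3) = 0.5866; S(3,-2) = 0.6816; S(3,-1) = 0.7919; S(3,+0) = 0.9200; S(3,+1) = 1.0689; S(3,+2) = 1.2419; S(3,+3) = 1.4428
Terminal payoffs V(N, j) = max(S_T - K, 0):
  V(3,-3) = 0.000000; V(3,-2) = 0.000000; V(3,-1) = 0.000000; V(3,+0) = 0.000000; V(3,+1) = 0.108888; V(3,+2) = 0.281870; V(3,+3) = 0.482847
Backward induction: V(k, j) = exp(-r*dt) * [p_u * V(k+1, j+1) + p_m * V(k+1, j) + p_d * V(k+1, j-1)]
  V(2,-2) = exp(-r*dt) * [p_u*0.000000 + p_m*0.000000 + p_d*0.000000] = 0.000000
  V(2,-1) = exp(-r*dt) * [p_u*0.000000 + p_m*0.000000 + p_d*0.000000] = 0.000000
  V(2,+0) = exp(-r*dt) * [p_u*0.108888 + p_m*0.000000 + p_d*0.000000] = 0.017363
  V(2,+1) = exp(-r*dt) * [p_u*0.281870 + p_m*0.108888 + p_d*0.000000] = 0.117417
  V(2,+2) = exp(-r*dt) * [p_u*0.482847 + p_m*0.281870 + p_d*0.108888] = 0.283466
  V(1,-1) = exp(-r*dt) * [p_u*0.017363 + p_m*0.000000 + p_d*0.000000] = 0.002769
  V(1,+0) = exp(-r*dt) * [p_u*0.117417 + p_m*0.017363 + p_d*0.000000] = 0.030279
  V(1,+1) = exp(-r*dt) * [p_u*0.283466 + p_m*0.117417 + p_d*0.017363] = 0.126357
  V(0,+0) = exp(-r*dt) * [p_u*0.126357 + p_m*0.030279 + p_d*0.002769] = 0.040781


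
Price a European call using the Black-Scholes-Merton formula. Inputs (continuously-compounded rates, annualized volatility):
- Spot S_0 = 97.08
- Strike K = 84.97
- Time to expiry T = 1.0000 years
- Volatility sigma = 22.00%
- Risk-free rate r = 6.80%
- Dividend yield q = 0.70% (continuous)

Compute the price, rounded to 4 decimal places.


d1 = (ln(S/K) + (r - q + 0.5*sigma^2) * T) / (sigma * sqrt(T)) = 0.99289604
d2 = d1 - sigma * sqrt(T) = 0.77289604
exp(-rT) = 0.93426047; exp(-qT) = 0.99302444
C = S_0 * exp(-qT) * N(d1) - K * exp(-rT) * N(d2)
N(d1) = 0.83961969; N(d2) = 0.78020804
C = 97.0800 * 0.99302444 * 0.83961969 - 84.9700 * 0.93426047 * 0.78020804 = 19.0056

Answer: Price = 19.0056


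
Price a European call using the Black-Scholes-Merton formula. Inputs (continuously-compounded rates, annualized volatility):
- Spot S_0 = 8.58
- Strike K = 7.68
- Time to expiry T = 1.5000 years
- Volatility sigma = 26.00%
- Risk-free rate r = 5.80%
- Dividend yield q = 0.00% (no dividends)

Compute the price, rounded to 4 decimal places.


d1 = (ln(S/K) + (r - q + 0.5*sigma^2) * T) / (sigma * sqrt(T)) = 0.78042742
d2 = d1 - sigma * sqrt(T) = 0.46199376
exp(-rT) = 0.91667710; exp(-qT) = 1.00000000
C = S_0 * exp(-qT) * N(d1) - K * exp(-rT) * N(d2)
N(d1) = 0.78243033; N(d2) = 0.67795710
C = 8.5800 * 1.00000000 * 0.78243033 - 7.6800 * 0.91667710 * 0.67795710 = 1.9404

Answer: Price = 1.9404


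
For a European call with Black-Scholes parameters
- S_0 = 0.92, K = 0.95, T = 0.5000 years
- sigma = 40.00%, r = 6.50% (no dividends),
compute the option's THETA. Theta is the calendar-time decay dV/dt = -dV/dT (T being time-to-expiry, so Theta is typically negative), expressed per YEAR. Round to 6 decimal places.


d1 = 0.1428768841; d2 = -0.1399658284
phi(d1) = 0.3948910262; exp(-qT) = 1.0000000000; exp(-rT) = 0.9680224498
Theta = -S*exp(-qT)*phi(d1)*sigma/(2*sqrt(T)) - r*K*exp(-rT)*N(d2) + q*S*exp(-qT)*N(d1)
N(d1) = 0.5568062925; N(d2) = 0.4443434948; sqrt(T) = 0.7071067812
Term 1 = -0.9200 * 1.0000000000 * 0.3948910262 * 0.4000 / (2 * 0.7071067812) = -0.1027566851
Term 2 = -0.0650 * 0.9500 * 0.9680224498 * 0.4443434948 = -0.0265608040
Term 3 = 0 (no dividend yield, q = 0)
Theta = -0.1027566851 + (-0.0265608040) + (0.0000000000) = -0.129317

Answer: Theta = -0.129317


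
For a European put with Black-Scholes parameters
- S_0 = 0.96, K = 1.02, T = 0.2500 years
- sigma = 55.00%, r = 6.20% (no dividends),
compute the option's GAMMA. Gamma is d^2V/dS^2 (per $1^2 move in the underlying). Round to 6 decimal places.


Answer: Gamma = 1.510611

Derivation:
d1 = -0.0265895339; d2 = -0.3015895339
phi(d1) = 0.3988012786; exp(-qT) = 1.0000000000; exp(-rT) = 0.9846195068
Gamma = exp(-qT) * phi(d1) / (S * sigma * sqrt(T)) = 1.0000000000 * 0.3988012786 / (0.9600 * 0.5500 * 0.5000000000) = 1.510611


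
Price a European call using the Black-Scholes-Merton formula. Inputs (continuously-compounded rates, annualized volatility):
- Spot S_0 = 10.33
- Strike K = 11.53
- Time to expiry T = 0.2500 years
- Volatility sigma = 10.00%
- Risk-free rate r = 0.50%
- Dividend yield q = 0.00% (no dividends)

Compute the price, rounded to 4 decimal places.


d1 = (ln(S/K) + (r - q + 0.5*sigma^2) * T) / (sigma * sqrt(T)) = -2.14800102
d2 = d1 - sigma * sqrt(T) = -2.19800102
exp(-rT) = 0.99875078; exp(-qT) = 1.00000000
C = S_0 * exp(-qT) * N(d1) - K * exp(-rT) * N(d2)
N(d1) = 0.01585684; N(d2) = 0.01397452
C = 10.3300 * 1.00000000 * 0.01585684 - 11.5300 * 0.99875078 * 0.01397452 = 0.0029

Answer: Price = 0.0029


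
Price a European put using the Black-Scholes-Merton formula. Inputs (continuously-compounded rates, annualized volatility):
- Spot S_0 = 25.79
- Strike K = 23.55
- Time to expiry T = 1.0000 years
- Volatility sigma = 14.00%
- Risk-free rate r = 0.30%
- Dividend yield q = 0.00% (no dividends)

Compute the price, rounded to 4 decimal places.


Answer: Price = 0.5166

Derivation:
d1 = (ln(S/K) + (r - q + 0.5*sigma^2) * T) / (sigma * sqrt(T)) = 0.74043571
d2 = d1 - sigma * sqrt(T) = 0.60043571
exp(-rT) = 0.99700450; exp(-qT) = 1.00000000
P = K * exp(-rT) * N(-d2) - S_0 * exp(-qT) * N(-d1)
N(-d1) = 0.22951783; N(-d2) = 0.27410795
P = 23.5500 * 0.99700450 * 0.27410795 - 25.7900 * 1.00000000 * 0.22951783 = 0.5166


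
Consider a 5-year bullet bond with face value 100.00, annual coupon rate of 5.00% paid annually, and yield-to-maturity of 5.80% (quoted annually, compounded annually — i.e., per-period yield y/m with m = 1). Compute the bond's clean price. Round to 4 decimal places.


Answer: Price = 96.6117

Derivation:
Coupon per period c = face * coupon_rate / m = 5.000000
Periods per year m = 1; per-period yield y/m = 0.058000
Number of cashflows N = 5
Cashflows (t years, CF_t, discount factor 1/(1+y/m)^(m*t), PV):
  t = 1.0000: CF_t = 5.000000, DF = 0.945180, PV = 4.725898
  t = 2.0000: CF_t = 5.000000, DF = 0.893364, PV = 4.466822
  t = 3.0000: CF_t = 5.000000, DF = 0.844390, PV = 4.221949
  t = 4.0000: CF_t = 5.000000, DF = 0.798100, PV = 3.990500
  t = 5.0000: CF_t = 105.000000, DF = 0.754348, PV = 79.206525
Price P = sum_t PV_t = 96.611695


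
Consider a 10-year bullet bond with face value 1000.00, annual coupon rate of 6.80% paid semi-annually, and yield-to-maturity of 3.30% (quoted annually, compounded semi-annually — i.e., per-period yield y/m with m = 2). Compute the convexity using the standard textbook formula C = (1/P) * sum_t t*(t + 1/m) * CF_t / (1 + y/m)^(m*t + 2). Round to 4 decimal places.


Coupon per period c = face * coupon_rate / m = 34.000000
Periods per year m = 2; per-period yield y/m = 0.016500
Number of cashflows N = 20
Cashflows (t years, CF_t, discount factor 1/(1+y/m)^(m*t), PV):
  t = 0.5000: CF_t = 34.000000, DF = 0.983768, PV = 33.448106
  t = 1.0000: CF_t = 34.000000, DF = 0.967799, PV = 32.905171
  t = 1.5000: CF_t = 34.000000, DF = 0.952090, PV = 32.371049
  t = 2.0000: CF_t = 34.000000, DF = 0.936635, PV = 31.845596
  t = 2.5000: CF_t = 34.000000, DF = 0.921432, PV = 31.328673
  t = 3.0000: CF_t = 34.000000, DF = 0.906475, PV = 30.820141
  t = 3.5000: CF_t = 34.000000, DF = 0.891761, PV = 30.319863
  t = 4.0000: CF_t = 34.000000, DF = 0.877285, PV = 29.827706
  t = 4.5000: CF_t = 34.000000, DF = 0.863045, PV = 29.343538
  t = 5.0000: CF_t = 34.000000, DF = 0.849036, PV = 28.867228
  t = 5.5000: CF_t = 34.000000, DF = 0.835254, PV = 28.398651
  t = 6.0000: CF_t = 34.000000, DF = 0.821696, PV = 27.937679
  t = 6.5000: CF_t = 34.000000, DF = 0.808359, PV = 27.484190
  t = 7.0000: CF_t = 34.000000, DF = 0.795237, PV = 27.038062
  t = 7.5000: CF_t = 34.000000, DF = 0.782329, PV = 26.599175
  t = 8.0000: CF_t = 34.000000, DF = 0.769630, PV = 26.167413
  t = 8.5000: CF_t = 34.000000, DF = 0.757137, PV = 25.742659
  t = 9.0000: CF_t = 34.000000, DF = 0.744847, PV = 25.324800
  t = 9.5000: CF_t = 34.000000, DF = 0.732757, PV = 24.913724
  t = 10.0000: CF_t = 1034.000000, DF = 0.720862, PV = 745.371665
Price P = sum_t PV_t = 1296.055088
Convexity numerator sum_t t*(t + 1/m) * CF_t / (1+y/m)^(m*t + 2):
  t = 0.5000: term = 16.185524
  t = 1.0000: term = 47.768394
  t = 1.5000: term = 93.986020
  t = 2.0000: term = 154.100704
  t = 2.5000: term = 227.398973
  t = 3.0000: term = 313.190913
  t = 3.5000: term = 410.809526
  t = 4.0000: term = 519.610110
  t = 4.5000: term = 638.969638
  t = 5.0000: term = 768.286169
  t = 5.5000: term = 906.978262
  t = 6.0000: term = 1054.484408
  t = 6.5000: term = 1210.262478
  t = 7.0000: term = 1373.789184
  t = 7.5000: term = 1544.559549
  t = 8.0000: term = 1722.086397
  t = 8.5000: term = 1905.899849
  t = 9.0000: term = 2095.546838
  t = 9.5000: term = 2290.590630
  t = 10.0000: term = 75743.856315
Convexity = (1/P) * sum = 93038.359884 / 1296.055088 = 71.785807

Answer: Convexity = 71.7858


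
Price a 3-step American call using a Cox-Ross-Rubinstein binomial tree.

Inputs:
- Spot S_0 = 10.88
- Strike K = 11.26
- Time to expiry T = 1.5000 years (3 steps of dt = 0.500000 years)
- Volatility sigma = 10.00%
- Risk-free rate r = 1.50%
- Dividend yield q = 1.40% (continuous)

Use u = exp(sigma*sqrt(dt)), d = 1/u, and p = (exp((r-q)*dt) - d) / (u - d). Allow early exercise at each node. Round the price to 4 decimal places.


Answer: Price = V(0,0) = 0.3950

Derivation:
dt = T/N = 0.500000
u = exp(sigma*sqrt(dt)) = 1.073271; d = 1/u = 0.931731
p = (exp((r-q)*dt) - d) / (u - d) = 0.485863
Discount per step: exp(-r*dt) = 0.992528
Stock lattice S(k, i) with i counting down-moves:
  k=0: S(0,0) = 10.8800
  k=1: S(1,0) = 11.6772; S(1,1) = 10.1372
  k=2: S(2,0) = 12.5328; S(2,1) = 10.8800; S(2,2) = 9.4452
  k=3: S(3,0) = 13.4511; S(3,1) = 11.6772; S(3,2) = 10.1372; S(3,3) = 8.8004
Terminal payoffs V(N, i) = max(S_T - K, 0):
  V(3,0) = 2.191065; V(3,1) = 0.417185; V(3,2) = 0.000000; V(3,3) = 0.000000
Backward induction: V(k, i) = exp(-r*dt) * [p * V(k+1, i) + (1-p) * V(k+1, i+1)]; then take max(V_cont, immediate exercise) for American.
  V(2,0) = exp(-r*dt) * [p*2.191065 + (1-p)*0.417185] = 1.269491; exercise = 1.272780; V(2,0) = max -> 1.272780
  V(2,1) = exp(-r*dt) * [p*0.417185 + (1-p)*0.000000] = 0.201180; exercise = 0.000000; V(2,1) = max -> 0.201180
  V(2,2) = exp(-r*dt) * [p*0.000000 + (1-p)*0.000000] = 0.000000; exercise = 0.000000; V(2,2) = max -> 0.000000
  V(1,0) = exp(-r*dt) * [p*1.272780 + (1-p)*0.201180] = 0.716438; exercise = 0.417185; V(1,0) = max -> 0.716438
  V(1,1) = exp(-r*dt) * [p*0.201180 + (1-p)*0.000000] = 0.097016; exercise = 0.000000; V(1,1) = max -> 0.097016
  V(0,0) = exp(-r*dt) * [p*0.716438 + (1-p)*0.097016] = 0.394996; exercise = 0.000000; V(0,0) = max -> 0.394996


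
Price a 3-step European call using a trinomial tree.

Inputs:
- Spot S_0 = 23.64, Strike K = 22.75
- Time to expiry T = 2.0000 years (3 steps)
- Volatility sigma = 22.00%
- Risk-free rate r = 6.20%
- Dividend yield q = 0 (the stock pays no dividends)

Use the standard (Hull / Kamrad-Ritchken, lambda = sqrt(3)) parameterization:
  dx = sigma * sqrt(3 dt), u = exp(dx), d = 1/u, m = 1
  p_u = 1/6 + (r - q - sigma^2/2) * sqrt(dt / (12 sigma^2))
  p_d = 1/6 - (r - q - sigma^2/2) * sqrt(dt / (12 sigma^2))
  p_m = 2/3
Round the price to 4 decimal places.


Answer: Price = V(0,0) = 4.6822

Derivation:
dt = T/N = 0.666667; dx = sigma*sqrt(3*dt) = 0.311127
u = exp(dx) = 1.364963; d = 1/u = 0.732621
p_u = 0.207165, p_m = 0.666667, p_d = 0.126169
Discount per step: exp(-r*dt) = 0.959509
Stock lattice S(k, j) with j the centered position index:
  k=0: S(0,+0) = 23.6400
  k=1: S(1,-1) = 17.3192; S(1,+0) = 23.6400; S(1,+1) = 32.2677
  k=2: S(2,-2) = 12.6884; S(2,-1) = 17.3192; S(2,+0) = 23.6400; S(2,+1) = 32.2677; S(2,+2) = 44.0442
  k=3: S(3,-3) = 9.2958; S(3,-2) = 12.6884; S(3,-1) = 17.3192; S(3,+0) = 23.6400; S(3,+1) = 32.2677; S(3,+2) = 44.0442; S(3,+3) = 60.1187
Terminal payoffs V(N, j) = max(S_T - K, 0):
  V(3,-3) = 0.000000; V(3,-2) = 0.000000; V(3,-1) = 0.000000; V(3,+0) = 0.890000; V(3,+1) = 9.517714; V(3,+2) = 21.294221; V(3,+3) = 37.368712
Backward induction: V(k, j) = exp(-r*dt) * [p_u * V(k+1, j+1) + p_m * V(k+1, j) + p_d * V(k+1, j-1)]
  V(2,-2) = exp(-r*dt) * [p_u*0.000000 + p_m*0.000000 + p_d*0.000000] = 0.000000
  V(2,-1) = exp(-r*dt) * [p_u*0.890000 + p_m*0.000000 + p_d*0.000000] = 0.176911
  V(2,+0) = exp(-r*dt) * [p_u*9.517714 + p_m*0.890000 + p_d*0.000000] = 2.461205
  V(2,+1) = exp(-r*dt) * [p_u*21.294221 + p_m*9.517714 + p_d*0.890000] = 10.428754
  V(2,+2) = exp(-r*dt) * [p_u*37.368712 + p_m*21.294221 + p_d*9.517714] = 22.201566
  V(1,-1) = exp(-r*dt) * [p_u*2.461205 + p_m*0.176911 + p_d*0.000000] = 0.602395
  V(1,+0) = exp(-r*dt) * [p_u*10.428754 + p_m*2.461205 + p_d*0.176911] = 3.668773
  V(1,+1) = exp(-r*dt) * [p_u*22.201566 + p_m*10.428754 + p_d*2.461205] = 11.382091
  V(0,+0) = exp(-r*dt) * [p_u*11.382091 + p_m*3.668773 + p_d*0.602395] = 4.682231


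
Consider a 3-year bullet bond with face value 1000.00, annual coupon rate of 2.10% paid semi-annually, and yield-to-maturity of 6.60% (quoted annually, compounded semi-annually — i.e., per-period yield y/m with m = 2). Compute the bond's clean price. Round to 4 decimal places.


Coupon per period c = face * coupon_rate / m = 10.500000
Periods per year m = 2; per-period yield y/m = 0.033000
Number of cashflows N = 6
Cashflows (t years, CF_t, discount factor 1/(1+y/m)^(m*t), PV):
  t = 0.5000: CF_t = 10.500000, DF = 0.968054, PV = 10.164569
  t = 1.0000: CF_t = 10.500000, DF = 0.937129, PV = 9.839854
  t = 1.5000: CF_t = 10.500000, DF = 0.907192, PV = 9.525512
  t = 2.0000: CF_t = 10.500000, DF = 0.878211, PV = 9.221212
  t = 2.5000: CF_t = 10.500000, DF = 0.850156, PV = 8.926633
  t = 3.0000: CF_t = 1010.500000, DF = 0.822997, PV = 831.638121
Price P = sum_t PV_t = 879.315902

Answer: Price = 879.3159


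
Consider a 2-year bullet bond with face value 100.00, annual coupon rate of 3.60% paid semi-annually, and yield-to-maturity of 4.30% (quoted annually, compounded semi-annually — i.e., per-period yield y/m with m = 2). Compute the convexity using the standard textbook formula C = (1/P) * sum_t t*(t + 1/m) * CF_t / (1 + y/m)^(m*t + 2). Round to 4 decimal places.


Coupon per period c = face * coupon_rate / m = 1.800000
Periods per year m = 2; per-period yield y/m = 0.021500
Number of cashflows N = 4
Cashflows (t years, CF_t, discount factor 1/(1+y/m)^(m*t), PV):
  t = 0.5000: CF_t = 1.800000, DF = 0.978953, PV = 1.762115
  t = 1.0000: CF_t = 1.800000, DF = 0.958348, PV = 1.725026
  t = 1.5000: CF_t = 1.800000, DF = 0.938177, PV = 1.688719
  t = 2.0000: CF_t = 101.800000, DF = 0.918431, PV = 93.496272
Price P = sum_t PV_t = 98.672132
Convexity numerator sum_t t*(t + 1/m) * CF_t / (1+y/m)^(m*t + 2):
  t = 0.5000: term = 0.844360
  t = 1.0000: term = 2.479764
  t = 1.5000: term = 4.855142
  t = 2.0000: term = 448.009844
Convexity = (1/P) * sum = 456.189109 / 98.672132 = 4.623282

Answer: Convexity = 4.6233


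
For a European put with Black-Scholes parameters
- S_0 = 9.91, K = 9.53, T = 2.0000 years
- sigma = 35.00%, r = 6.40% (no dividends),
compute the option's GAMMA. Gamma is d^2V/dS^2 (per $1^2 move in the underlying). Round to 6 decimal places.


Answer: Gamma = 0.068536

Derivation:
d1 = 0.5850796077; d2 = 0.0901048608
phi(d1) = 0.3361836783; exp(-qT) = 1.0000000000; exp(-rT) = 0.8798533791
Gamma = exp(-qT) * phi(d1) / (S * sigma * sqrt(T)) = 1.0000000000 * 0.3361836783 / (9.9100 * 0.3500 * 1.4142135624) = 0.068536


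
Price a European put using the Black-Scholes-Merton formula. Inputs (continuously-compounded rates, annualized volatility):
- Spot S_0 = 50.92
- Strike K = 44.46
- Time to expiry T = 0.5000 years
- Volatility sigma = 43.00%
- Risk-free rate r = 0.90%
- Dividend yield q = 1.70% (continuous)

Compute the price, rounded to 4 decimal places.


d1 = (ln(S/K) + (r - q + 0.5*sigma^2) * T) / (sigma * sqrt(T)) = 0.58505971
d2 = d1 - sigma * sqrt(T) = 0.28100379
exp(-rT) = 0.99551011; exp(-qT) = 0.99153602
P = K * exp(-rT) * N(-d2) - S_0 * exp(-qT) * N(-d1)
N(-d1) = 0.27925379; N(-d2) = 0.38935375
P = 44.4600 * 0.99551011 * 0.38935375 - 50.9200 * 0.99153602 * 0.27925379 = 3.1337

Answer: Price = 3.1337


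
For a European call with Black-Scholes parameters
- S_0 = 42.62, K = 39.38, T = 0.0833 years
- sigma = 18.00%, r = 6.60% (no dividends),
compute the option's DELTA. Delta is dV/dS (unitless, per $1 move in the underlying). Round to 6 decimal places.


d1 = 1.6537236437; d2 = 1.6017725128
phi(d1) = 0.1016378292; exp(-qT) = 1.0000000000; exp(-rT) = 0.9945172852
N(d1) = 0.9509081618
Delta = exp(-qT) * N(d1) = 1.0000000000 * 0.9509081618 = 0.950908

Answer: Delta = 0.950908


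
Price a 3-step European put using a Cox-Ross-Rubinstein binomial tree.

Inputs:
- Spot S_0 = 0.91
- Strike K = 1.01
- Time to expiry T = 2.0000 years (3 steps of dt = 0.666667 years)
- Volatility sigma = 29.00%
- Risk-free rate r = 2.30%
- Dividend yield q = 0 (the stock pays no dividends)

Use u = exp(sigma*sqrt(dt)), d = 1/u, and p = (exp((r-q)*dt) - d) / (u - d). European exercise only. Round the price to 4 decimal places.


Answer: Price = V(0,0) = 0.1883

Derivation:
dt = T/N = 0.666667
u = exp(sigma*sqrt(dt)) = 1.267167; d = 1/u = 0.789162
p = (exp((r-q)*dt) - d) / (u - d) = 0.473404
Discount per step: exp(-r*dt) = 0.984784
Stock lattice S(k, i) with i counting down-moves:
  k=0: S(0,0) = 0.9100
  k=1: S(1,0) = 1.1531; S(1,1) = 0.7181
  k=2: S(2,0) = 1.4612; S(2,1) = 0.9100; S(2,2) = 0.5667
  k=3: S(3,0) = 1.8516; S(3,1) = 1.1531; S(3,2) = 0.7181; S(3,3) = 0.4472
Terminal payoffs V(N, i) = max(K - S_T, 0):
  V(3,0) = 0.000000; V(3,1) = 0.000000; V(3,2) = 0.291863; V(3,3) = 0.562761
Backward induction: V(k, i) = exp(-r*dt) * [p * V(k+1, i) + (1-p) * V(k+1, i+1)].
  V(2,0) = exp(-r*dt) * [p*0.000000 + (1-p)*0.000000] = 0.000000
  V(2,1) = exp(-r*dt) * [p*0.000000 + (1-p)*0.291863] = 0.151355
  V(2,2) = exp(-r*dt) * [p*0.291863 + (1-p)*0.562761] = 0.427905
  V(1,0) = exp(-r*dt) * [p*0.000000 + (1-p)*0.151355] = 0.078490
  V(1,1) = exp(-r*dt) * [p*0.151355 + (1-p)*0.427905] = 0.292466
  V(0,0) = exp(-r*dt) * [p*0.078490 + (1-p)*0.292466] = 0.188260


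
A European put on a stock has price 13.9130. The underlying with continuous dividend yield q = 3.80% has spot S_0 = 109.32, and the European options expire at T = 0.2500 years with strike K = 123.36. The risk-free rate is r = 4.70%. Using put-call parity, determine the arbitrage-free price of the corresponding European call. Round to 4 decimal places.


Answer: Call price = 0.2804

Derivation:
Put-call parity: C - P = S_0 * exp(-qT) - K * exp(-rT).
S_0 * exp(-qT) = 109.3200 * 0.99054498 = 108.28637748
K * exp(-rT) = 123.3600 * 0.98831876 = 121.91900244
C = P + S*exp(-qT) - K*exp(-rT)
C = 13.9130 + 108.28637748 - 121.91900244 = 0.2804


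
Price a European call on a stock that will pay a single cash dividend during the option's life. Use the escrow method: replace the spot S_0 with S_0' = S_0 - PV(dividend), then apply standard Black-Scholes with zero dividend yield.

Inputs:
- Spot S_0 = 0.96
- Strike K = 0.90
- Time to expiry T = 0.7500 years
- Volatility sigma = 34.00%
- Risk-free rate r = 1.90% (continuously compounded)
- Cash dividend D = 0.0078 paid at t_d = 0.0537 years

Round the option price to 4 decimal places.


Answer: Price = 0.1432

Derivation:
PV(D) = D * exp(-r * t_d) = 0.0078 * 0.99898022 = 0.00779205
S_0' = S_0 - PV(D) = 0.9600 - 0.00779205 = 0.95220795
d1 = (ln(S_0'/K) + (r + sigma^2/2)*T) / (sigma*sqrt(T)) = 0.38712588
d2 = d1 - sigma*sqrt(T) = 0.09267724
exp(-rT) = 0.98585105
N(d1) = 0.65066849; N(d2) = 0.53692001
C = S_0' * N(d1) - K * exp(-rT) * N(d2) = 0.95220795 * 0.65066849 - 0.9000 * 0.98585105 * 0.53692001 = 0.1432


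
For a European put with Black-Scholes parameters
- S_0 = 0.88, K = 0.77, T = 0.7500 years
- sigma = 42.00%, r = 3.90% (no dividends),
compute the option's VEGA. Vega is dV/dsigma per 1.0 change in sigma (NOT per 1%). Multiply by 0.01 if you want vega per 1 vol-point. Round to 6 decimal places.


d1 = 0.6293981008; d2 = 0.2656674312
phi(d1) = 0.3272569889; exp(-qT) = 1.0000000000; exp(-rT) = 0.9711736407
Vega = S * exp(-qT) * phi(d1) * sqrt(T) = 0.8800 * 1.0000000000 * 0.3272569889 * 0.8660254038 = 0.249403

Answer: Vega = 0.249403


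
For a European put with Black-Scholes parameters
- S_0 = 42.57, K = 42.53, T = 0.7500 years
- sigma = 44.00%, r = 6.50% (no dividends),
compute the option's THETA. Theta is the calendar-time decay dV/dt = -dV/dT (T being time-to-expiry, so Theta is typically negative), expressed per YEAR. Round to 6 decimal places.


Answer: Theta = -2.718133

Derivation:
d1 = 0.3209282053; d2 = -0.0601229724
phi(d1) = 0.3789177978; exp(-qT) = 1.0000000000; exp(-rT) = 0.9524192047
Theta = -S*exp(-qT)*phi(d1)*sigma/(2*sqrt(T)) + r*K*exp(-rT)*N(-d2) - q*S*exp(-qT)*N(-d1)
N(-d1) = 0.3741323994; N(-d2) = 0.5239711531; sqrt(T) = 0.8660254038
Term 1 = -42.5700 * 1.0000000000 * 0.3789177978 * 0.4400 / (2 * 0.8660254038) = -4.0977051342
Term 2 = 0.0650 * 42.5300 * 0.9524192047 * 0.5239711531 = 1.3795716503
Term 3 = 0 (no dividend yield, q = 0)
Theta = -4.0977051342 + (1.3795716503) + (0.0000000000) = -2.718133
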